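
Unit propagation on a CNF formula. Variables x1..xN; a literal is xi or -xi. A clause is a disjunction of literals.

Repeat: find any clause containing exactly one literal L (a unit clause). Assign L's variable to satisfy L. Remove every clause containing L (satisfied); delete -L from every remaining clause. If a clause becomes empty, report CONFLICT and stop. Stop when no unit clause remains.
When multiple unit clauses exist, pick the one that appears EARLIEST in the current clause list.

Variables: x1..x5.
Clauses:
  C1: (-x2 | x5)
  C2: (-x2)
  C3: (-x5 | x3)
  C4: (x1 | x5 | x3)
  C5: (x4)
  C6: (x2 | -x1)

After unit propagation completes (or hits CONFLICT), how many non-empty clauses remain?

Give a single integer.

unit clause [-2] forces x2=F; simplify:
  drop 2 from [2, -1] -> [-1]
  satisfied 2 clause(s); 4 remain; assigned so far: [2]
unit clause [4] forces x4=T; simplify:
  satisfied 1 clause(s); 3 remain; assigned so far: [2, 4]
unit clause [-1] forces x1=F; simplify:
  drop 1 from [1, 5, 3] -> [5, 3]
  satisfied 1 clause(s); 2 remain; assigned so far: [1, 2, 4]

Answer: 2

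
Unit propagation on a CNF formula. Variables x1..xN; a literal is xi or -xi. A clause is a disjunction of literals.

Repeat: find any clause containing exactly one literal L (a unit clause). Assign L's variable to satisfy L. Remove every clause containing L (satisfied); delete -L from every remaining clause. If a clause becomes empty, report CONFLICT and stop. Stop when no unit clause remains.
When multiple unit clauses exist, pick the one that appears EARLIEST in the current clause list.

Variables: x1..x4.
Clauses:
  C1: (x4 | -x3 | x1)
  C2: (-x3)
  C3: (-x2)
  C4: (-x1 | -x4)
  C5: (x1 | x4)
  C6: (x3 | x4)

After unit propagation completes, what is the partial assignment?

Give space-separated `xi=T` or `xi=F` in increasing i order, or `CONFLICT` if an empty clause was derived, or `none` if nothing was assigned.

Answer: x1=F x2=F x3=F x4=T

Derivation:
unit clause [-3] forces x3=F; simplify:
  drop 3 from [3, 4] -> [4]
  satisfied 2 clause(s); 4 remain; assigned so far: [3]
unit clause [-2] forces x2=F; simplify:
  satisfied 1 clause(s); 3 remain; assigned so far: [2, 3]
unit clause [4] forces x4=T; simplify:
  drop -4 from [-1, -4] -> [-1]
  satisfied 2 clause(s); 1 remain; assigned so far: [2, 3, 4]
unit clause [-1] forces x1=F; simplify:
  satisfied 1 clause(s); 0 remain; assigned so far: [1, 2, 3, 4]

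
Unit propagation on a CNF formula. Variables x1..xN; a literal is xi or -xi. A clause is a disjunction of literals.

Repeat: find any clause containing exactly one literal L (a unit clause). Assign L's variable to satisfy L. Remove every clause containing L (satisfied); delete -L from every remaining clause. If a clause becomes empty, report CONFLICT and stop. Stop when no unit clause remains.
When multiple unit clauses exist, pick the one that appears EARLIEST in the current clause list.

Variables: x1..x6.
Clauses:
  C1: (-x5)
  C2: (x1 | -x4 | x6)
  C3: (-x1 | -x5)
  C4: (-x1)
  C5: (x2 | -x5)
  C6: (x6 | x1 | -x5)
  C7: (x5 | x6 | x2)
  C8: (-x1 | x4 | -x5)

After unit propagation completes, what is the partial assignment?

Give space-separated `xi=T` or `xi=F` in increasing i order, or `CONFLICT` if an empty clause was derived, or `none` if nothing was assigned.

Answer: x1=F x5=F

Derivation:
unit clause [-5] forces x5=F; simplify:
  drop 5 from [5, 6, 2] -> [6, 2]
  satisfied 5 clause(s); 3 remain; assigned so far: [5]
unit clause [-1] forces x1=F; simplify:
  drop 1 from [1, -4, 6] -> [-4, 6]
  satisfied 1 clause(s); 2 remain; assigned so far: [1, 5]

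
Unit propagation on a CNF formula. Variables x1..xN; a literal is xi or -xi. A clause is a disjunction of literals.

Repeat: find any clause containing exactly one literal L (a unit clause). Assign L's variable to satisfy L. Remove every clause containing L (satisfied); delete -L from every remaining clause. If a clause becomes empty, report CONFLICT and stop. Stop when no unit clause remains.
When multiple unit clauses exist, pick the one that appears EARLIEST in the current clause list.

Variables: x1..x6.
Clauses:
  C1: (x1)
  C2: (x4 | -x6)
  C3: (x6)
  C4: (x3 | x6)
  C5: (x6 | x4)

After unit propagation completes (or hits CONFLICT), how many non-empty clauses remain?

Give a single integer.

Answer: 0

Derivation:
unit clause [1] forces x1=T; simplify:
  satisfied 1 clause(s); 4 remain; assigned so far: [1]
unit clause [6] forces x6=T; simplify:
  drop -6 from [4, -6] -> [4]
  satisfied 3 clause(s); 1 remain; assigned so far: [1, 6]
unit clause [4] forces x4=T; simplify:
  satisfied 1 clause(s); 0 remain; assigned so far: [1, 4, 6]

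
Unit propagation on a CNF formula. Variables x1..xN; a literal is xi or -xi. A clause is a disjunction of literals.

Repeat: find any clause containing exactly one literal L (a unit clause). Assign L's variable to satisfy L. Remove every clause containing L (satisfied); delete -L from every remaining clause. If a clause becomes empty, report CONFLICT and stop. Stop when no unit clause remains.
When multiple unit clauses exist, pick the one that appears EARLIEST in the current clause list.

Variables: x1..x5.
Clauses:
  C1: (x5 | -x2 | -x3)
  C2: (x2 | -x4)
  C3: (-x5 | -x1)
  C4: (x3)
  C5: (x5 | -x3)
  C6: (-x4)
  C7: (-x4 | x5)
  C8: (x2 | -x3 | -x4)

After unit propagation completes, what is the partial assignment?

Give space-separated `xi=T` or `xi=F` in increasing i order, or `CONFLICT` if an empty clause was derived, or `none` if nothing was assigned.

unit clause [3] forces x3=T; simplify:
  drop -3 from [5, -2, -3] -> [5, -2]
  drop -3 from [5, -3] -> [5]
  drop -3 from [2, -3, -4] -> [2, -4]
  satisfied 1 clause(s); 7 remain; assigned so far: [3]
unit clause [5] forces x5=T; simplify:
  drop -5 from [-5, -1] -> [-1]
  satisfied 3 clause(s); 4 remain; assigned so far: [3, 5]
unit clause [-1] forces x1=F; simplify:
  satisfied 1 clause(s); 3 remain; assigned so far: [1, 3, 5]
unit clause [-4] forces x4=F; simplify:
  satisfied 3 clause(s); 0 remain; assigned so far: [1, 3, 4, 5]

Answer: x1=F x3=T x4=F x5=T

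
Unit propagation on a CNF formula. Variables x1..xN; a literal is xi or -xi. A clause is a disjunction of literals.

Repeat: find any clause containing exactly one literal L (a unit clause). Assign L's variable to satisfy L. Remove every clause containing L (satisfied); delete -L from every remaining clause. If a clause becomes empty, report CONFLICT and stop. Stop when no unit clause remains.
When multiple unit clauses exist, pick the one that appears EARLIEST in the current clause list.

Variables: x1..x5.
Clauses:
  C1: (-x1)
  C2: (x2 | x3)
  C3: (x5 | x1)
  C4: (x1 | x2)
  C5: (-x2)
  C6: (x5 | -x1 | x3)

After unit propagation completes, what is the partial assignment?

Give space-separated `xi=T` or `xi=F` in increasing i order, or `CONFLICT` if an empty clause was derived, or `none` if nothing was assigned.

Answer: CONFLICT

Derivation:
unit clause [-1] forces x1=F; simplify:
  drop 1 from [5, 1] -> [5]
  drop 1 from [1, 2] -> [2]
  satisfied 2 clause(s); 4 remain; assigned so far: [1]
unit clause [5] forces x5=T; simplify:
  satisfied 1 clause(s); 3 remain; assigned so far: [1, 5]
unit clause [2] forces x2=T; simplify:
  drop -2 from [-2] -> [] (empty!)
  satisfied 2 clause(s); 1 remain; assigned so far: [1, 2, 5]
CONFLICT (empty clause)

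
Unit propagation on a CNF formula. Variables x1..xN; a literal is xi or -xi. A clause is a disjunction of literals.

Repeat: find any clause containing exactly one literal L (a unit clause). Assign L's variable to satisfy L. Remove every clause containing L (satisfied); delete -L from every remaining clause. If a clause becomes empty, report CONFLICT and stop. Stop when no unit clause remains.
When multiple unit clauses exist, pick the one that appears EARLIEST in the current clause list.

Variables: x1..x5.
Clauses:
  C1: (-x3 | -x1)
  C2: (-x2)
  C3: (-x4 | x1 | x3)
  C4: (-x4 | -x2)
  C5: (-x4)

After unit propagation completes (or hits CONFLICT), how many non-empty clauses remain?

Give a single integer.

unit clause [-2] forces x2=F; simplify:
  satisfied 2 clause(s); 3 remain; assigned so far: [2]
unit clause [-4] forces x4=F; simplify:
  satisfied 2 clause(s); 1 remain; assigned so far: [2, 4]

Answer: 1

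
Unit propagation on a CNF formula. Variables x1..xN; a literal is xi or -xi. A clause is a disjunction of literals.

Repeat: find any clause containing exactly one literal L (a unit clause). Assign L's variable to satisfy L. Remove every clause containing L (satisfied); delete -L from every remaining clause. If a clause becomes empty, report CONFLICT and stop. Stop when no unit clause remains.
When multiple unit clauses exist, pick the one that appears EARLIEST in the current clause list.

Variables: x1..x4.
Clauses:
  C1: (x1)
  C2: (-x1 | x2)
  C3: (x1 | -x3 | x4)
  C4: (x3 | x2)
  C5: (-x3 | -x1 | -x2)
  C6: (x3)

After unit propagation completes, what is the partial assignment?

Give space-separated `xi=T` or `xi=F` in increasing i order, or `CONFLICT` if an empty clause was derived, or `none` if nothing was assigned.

unit clause [1] forces x1=T; simplify:
  drop -1 from [-1, 2] -> [2]
  drop -1 from [-3, -1, -2] -> [-3, -2]
  satisfied 2 clause(s); 4 remain; assigned so far: [1]
unit clause [2] forces x2=T; simplify:
  drop -2 from [-3, -2] -> [-3]
  satisfied 2 clause(s); 2 remain; assigned so far: [1, 2]
unit clause [-3] forces x3=F; simplify:
  drop 3 from [3] -> [] (empty!)
  satisfied 1 clause(s); 1 remain; assigned so far: [1, 2, 3]
CONFLICT (empty clause)

Answer: CONFLICT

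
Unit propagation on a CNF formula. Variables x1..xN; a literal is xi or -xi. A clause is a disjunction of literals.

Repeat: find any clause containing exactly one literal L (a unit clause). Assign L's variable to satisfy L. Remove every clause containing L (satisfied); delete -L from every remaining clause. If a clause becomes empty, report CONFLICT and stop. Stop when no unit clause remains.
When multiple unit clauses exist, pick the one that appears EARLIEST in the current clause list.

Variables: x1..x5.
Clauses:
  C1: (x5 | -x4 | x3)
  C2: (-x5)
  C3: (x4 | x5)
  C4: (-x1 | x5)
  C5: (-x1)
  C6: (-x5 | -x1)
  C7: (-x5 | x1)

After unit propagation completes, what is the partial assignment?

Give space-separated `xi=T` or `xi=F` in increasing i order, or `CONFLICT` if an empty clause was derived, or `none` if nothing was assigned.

Answer: x1=F x3=T x4=T x5=F

Derivation:
unit clause [-5] forces x5=F; simplify:
  drop 5 from [5, -4, 3] -> [-4, 3]
  drop 5 from [4, 5] -> [4]
  drop 5 from [-1, 5] -> [-1]
  satisfied 3 clause(s); 4 remain; assigned so far: [5]
unit clause [4] forces x4=T; simplify:
  drop -4 from [-4, 3] -> [3]
  satisfied 1 clause(s); 3 remain; assigned so far: [4, 5]
unit clause [3] forces x3=T; simplify:
  satisfied 1 clause(s); 2 remain; assigned so far: [3, 4, 5]
unit clause [-1] forces x1=F; simplify:
  satisfied 2 clause(s); 0 remain; assigned so far: [1, 3, 4, 5]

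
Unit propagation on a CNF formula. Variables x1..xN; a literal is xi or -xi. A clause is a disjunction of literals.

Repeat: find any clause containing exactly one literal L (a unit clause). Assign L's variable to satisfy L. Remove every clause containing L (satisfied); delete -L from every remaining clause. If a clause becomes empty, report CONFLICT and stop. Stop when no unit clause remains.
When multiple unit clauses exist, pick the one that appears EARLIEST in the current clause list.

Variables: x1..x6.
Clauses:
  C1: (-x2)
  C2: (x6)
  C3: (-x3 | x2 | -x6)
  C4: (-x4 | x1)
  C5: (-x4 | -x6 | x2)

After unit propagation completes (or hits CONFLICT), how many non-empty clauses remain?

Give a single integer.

Answer: 0

Derivation:
unit clause [-2] forces x2=F; simplify:
  drop 2 from [-3, 2, -6] -> [-3, -6]
  drop 2 from [-4, -6, 2] -> [-4, -6]
  satisfied 1 clause(s); 4 remain; assigned so far: [2]
unit clause [6] forces x6=T; simplify:
  drop -6 from [-3, -6] -> [-3]
  drop -6 from [-4, -6] -> [-4]
  satisfied 1 clause(s); 3 remain; assigned so far: [2, 6]
unit clause [-3] forces x3=F; simplify:
  satisfied 1 clause(s); 2 remain; assigned so far: [2, 3, 6]
unit clause [-4] forces x4=F; simplify:
  satisfied 2 clause(s); 0 remain; assigned so far: [2, 3, 4, 6]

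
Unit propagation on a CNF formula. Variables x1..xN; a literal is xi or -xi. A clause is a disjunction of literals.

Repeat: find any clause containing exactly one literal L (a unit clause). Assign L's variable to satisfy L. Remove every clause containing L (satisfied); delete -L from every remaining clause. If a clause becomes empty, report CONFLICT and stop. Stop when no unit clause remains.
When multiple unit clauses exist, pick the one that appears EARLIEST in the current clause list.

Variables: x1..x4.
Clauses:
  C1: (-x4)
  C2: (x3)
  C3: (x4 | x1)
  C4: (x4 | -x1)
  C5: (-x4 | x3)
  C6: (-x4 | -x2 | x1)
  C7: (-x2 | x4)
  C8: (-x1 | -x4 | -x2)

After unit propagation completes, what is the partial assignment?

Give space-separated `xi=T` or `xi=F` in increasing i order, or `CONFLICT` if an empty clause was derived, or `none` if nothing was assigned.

unit clause [-4] forces x4=F; simplify:
  drop 4 from [4, 1] -> [1]
  drop 4 from [4, -1] -> [-1]
  drop 4 from [-2, 4] -> [-2]
  satisfied 4 clause(s); 4 remain; assigned so far: [4]
unit clause [3] forces x3=T; simplify:
  satisfied 1 clause(s); 3 remain; assigned so far: [3, 4]
unit clause [1] forces x1=T; simplify:
  drop -1 from [-1] -> [] (empty!)
  satisfied 1 clause(s); 2 remain; assigned so far: [1, 3, 4]
CONFLICT (empty clause)

Answer: CONFLICT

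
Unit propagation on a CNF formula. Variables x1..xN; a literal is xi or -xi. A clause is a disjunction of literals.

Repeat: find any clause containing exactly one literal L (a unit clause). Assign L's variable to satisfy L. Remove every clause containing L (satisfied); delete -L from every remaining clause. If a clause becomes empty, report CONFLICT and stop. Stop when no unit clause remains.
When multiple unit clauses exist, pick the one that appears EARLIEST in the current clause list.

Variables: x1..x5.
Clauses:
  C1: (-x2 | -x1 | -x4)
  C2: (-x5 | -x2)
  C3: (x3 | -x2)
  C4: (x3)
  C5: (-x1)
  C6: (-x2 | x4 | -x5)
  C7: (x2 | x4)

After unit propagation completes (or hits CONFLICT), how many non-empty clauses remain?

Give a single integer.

Answer: 3

Derivation:
unit clause [3] forces x3=T; simplify:
  satisfied 2 clause(s); 5 remain; assigned so far: [3]
unit clause [-1] forces x1=F; simplify:
  satisfied 2 clause(s); 3 remain; assigned so far: [1, 3]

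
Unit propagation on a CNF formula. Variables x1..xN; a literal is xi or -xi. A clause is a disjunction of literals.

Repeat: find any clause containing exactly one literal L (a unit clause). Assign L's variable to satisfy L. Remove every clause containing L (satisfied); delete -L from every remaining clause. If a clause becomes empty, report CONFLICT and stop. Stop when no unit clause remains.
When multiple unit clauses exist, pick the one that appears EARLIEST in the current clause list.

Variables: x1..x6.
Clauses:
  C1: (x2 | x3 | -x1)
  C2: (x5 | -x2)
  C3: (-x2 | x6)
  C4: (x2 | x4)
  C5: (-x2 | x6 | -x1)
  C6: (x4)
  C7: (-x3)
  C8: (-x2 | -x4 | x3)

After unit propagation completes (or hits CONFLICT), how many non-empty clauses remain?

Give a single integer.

unit clause [4] forces x4=T; simplify:
  drop -4 from [-2, -4, 3] -> [-2, 3]
  satisfied 2 clause(s); 6 remain; assigned so far: [4]
unit clause [-3] forces x3=F; simplify:
  drop 3 from [2, 3, -1] -> [2, -1]
  drop 3 from [-2, 3] -> [-2]
  satisfied 1 clause(s); 5 remain; assigned so far: [3, 4]
unit clause [-2] forces x2=F; simplify:
  drop 2 from [2, -1] -> [-1]
  satisfied 4 clause(s); 1 remain; assigned so far: [2, 3, 4]
unit clause [-1] forces x1=F; simplify:
  satisfied 1 clause(s); 0 remain; assigned so far: [1, 2, 3, 4]

Answer: 0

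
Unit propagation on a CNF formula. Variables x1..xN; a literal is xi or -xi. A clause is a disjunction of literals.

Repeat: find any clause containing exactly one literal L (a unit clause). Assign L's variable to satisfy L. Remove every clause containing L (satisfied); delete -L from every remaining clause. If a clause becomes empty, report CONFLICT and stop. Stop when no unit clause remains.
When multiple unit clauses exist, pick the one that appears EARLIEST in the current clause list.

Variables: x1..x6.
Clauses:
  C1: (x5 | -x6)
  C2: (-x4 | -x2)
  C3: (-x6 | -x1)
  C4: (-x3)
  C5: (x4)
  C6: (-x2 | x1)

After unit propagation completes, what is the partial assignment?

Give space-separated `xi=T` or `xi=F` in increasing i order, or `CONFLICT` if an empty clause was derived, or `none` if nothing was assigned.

Answer: x2=F x3=F x4=T

Derivation:
unit clause [-3] forces x3=F; simplify:
  satisfied 1 clause(s); 5 remain; assigned so far: [3]
unit clause [4] forces x4=T; simplify:
  drop -4 from [-4, -2] -> [-2]
  satisfied 1 clause(s); 4 remain; assigned so far: [3, 4]
unit clause [-2] forces x2=F; simplify:
  satisfied 2 clause(s); 2 remain; assigned so far: [2, 3, 4]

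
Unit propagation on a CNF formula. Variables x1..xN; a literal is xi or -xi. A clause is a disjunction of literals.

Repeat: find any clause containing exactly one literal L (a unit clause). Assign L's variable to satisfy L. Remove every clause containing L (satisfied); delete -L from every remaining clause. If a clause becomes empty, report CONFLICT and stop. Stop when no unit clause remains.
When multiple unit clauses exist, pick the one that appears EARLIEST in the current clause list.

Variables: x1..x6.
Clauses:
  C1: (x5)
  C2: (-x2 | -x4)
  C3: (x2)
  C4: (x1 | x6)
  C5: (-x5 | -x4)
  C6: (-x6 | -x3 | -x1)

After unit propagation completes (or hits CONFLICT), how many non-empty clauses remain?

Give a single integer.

Answer: 2

Derivation:
unit clause [5] forces x5=T; simplify:
  drop -5 from [-5, -4] -> [-4]
  satisfied 1 clause(s); 5 remain; assigned so far: [5]
unit clause [2] forces x2=T; simplify:
  drop -2 from [-2, -4] -> [-4]
  satisfied 1 clause(s); 4 remain; assigned so far: [2, 5]
unit clause [-4] forces x4=F; simplify:
  satisfied 2 clause(s); 2 remain; assigned so far: [2, 4, 5]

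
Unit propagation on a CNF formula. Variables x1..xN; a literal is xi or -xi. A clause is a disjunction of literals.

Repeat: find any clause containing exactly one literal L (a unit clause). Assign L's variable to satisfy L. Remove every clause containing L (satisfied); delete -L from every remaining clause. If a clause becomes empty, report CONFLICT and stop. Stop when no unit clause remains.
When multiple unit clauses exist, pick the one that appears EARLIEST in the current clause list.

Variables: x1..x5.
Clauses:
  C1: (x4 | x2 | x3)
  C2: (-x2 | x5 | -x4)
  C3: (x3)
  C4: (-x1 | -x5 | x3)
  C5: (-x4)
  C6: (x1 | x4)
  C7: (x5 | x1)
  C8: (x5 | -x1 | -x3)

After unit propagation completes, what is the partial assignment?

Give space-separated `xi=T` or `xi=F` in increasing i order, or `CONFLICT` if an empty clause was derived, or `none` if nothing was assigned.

Answer: x1=T x3=T x4=F x5=T

Derivation:
unit clause [3] forces x3=T; simplify:
  drop -3 from [5, -1, -3] -> [5, -1]
  satisfied 3 clause(s); 5 remain; assigned so far: [3]
unit clause [-4] forces x4=F; simplify:
  drop 4 from [1, 4] -> [1]
  satisfied 2 clause(s); 3 remain; assigned so far: [3, 4]
unit clause [1] forces x1=T; simplify:
  drop -1 from [5, -1] -> [5]
  satisfied 2 clause(s); 1 remain; assigned so far: [1, 3, 4]
unit clause [5] forces x5=T; simplify:
  satisfied 1 clause(s); 0 remain; assigned so far: [1, 3, 4, 5]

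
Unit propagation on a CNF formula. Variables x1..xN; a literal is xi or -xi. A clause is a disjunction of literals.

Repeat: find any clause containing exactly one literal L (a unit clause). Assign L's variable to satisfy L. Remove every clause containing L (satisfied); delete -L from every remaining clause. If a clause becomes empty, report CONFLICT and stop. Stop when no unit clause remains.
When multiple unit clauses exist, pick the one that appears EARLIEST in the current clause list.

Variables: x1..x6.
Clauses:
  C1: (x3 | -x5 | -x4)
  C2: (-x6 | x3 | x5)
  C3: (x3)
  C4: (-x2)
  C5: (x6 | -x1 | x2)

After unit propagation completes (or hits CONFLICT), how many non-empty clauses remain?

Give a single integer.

Answer: 1

Derivation:
unit clause [3] forces x3=T; simplify:
  satisfied 3 clause(s); 2 remain; assigned so far: [3]
unit clause [-2] forces x2=F; simplify:
  drop 2 from [6, -1, 2] -> [6, -1]
  satisfied 1 clause(s); 1 remain; assigned so far: [2, 3]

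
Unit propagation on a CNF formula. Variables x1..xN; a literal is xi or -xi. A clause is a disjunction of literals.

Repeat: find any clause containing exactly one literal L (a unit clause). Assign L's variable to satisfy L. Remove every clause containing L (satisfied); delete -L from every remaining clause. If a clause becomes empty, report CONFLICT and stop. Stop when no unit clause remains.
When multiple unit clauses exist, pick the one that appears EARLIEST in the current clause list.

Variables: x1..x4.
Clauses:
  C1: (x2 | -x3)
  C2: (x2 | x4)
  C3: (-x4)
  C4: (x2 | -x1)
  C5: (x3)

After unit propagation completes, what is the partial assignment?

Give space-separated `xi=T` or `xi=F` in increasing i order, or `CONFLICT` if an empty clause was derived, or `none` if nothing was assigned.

unit clause [-4] forces x4=F; simplify:
  drop 4 from [2, 4] -> [2]
  satisfied 1 clause(s); 4 remain; assigned so far: [4]
unit clause [2] forces x2=T; simplify:
  satisfied 3 clause(s); 1 remain; assigned so far: [2, 4]
unit clause [3] forces x3=T; simplify:
  satisfied 1 clause(s); 0 remain; assigned so far: [2, 3, 4]

Answer: x2=T x3=T x4=F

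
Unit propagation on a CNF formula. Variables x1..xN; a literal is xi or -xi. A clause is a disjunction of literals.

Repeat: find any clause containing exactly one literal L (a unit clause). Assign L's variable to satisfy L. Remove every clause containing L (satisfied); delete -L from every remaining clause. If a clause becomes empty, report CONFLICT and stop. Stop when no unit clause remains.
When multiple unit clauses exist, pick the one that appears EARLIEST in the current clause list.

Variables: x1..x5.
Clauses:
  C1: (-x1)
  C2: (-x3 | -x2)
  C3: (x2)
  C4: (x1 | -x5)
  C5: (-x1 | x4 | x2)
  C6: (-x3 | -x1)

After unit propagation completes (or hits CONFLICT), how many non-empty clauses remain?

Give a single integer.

unit clause [-1] forces x1=F; simplify:
  drop 1 from [1, -5] -> [-5]
  satisfied 3 clause(s); 3 remain; assigned so far: [1]
unit clause [2] forces x2=T; simplify:
  drop -2 from [-3, -2] -> [-3]
  satisfied 1 clause(s); 2 remain; assigned so far: [1, 2]
unit clause [-3] forces x3=F; simplify:
  satisfied 1 clause(s); 1 remain; assigned so far: [1, 2, 3]
unit clause [-5] forces x5=F; simplify:
  satisfied 1 clause(s); 0 remain; assigned so far: [1, 2, 3, 5]

Answer: 0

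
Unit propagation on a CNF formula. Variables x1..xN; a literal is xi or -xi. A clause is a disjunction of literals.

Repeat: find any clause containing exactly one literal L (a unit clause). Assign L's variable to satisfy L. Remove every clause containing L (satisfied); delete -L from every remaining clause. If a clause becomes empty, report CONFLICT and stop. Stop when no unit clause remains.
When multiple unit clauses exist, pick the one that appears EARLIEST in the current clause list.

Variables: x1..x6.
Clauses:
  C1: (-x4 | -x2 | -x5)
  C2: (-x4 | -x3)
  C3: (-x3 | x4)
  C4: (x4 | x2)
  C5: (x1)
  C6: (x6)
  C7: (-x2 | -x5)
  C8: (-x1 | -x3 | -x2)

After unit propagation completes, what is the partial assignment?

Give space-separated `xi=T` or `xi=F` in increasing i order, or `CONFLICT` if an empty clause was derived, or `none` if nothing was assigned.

unit clause [1] forces x1=T; simplify:
  drop -1 from [-1, -3, -2] -> [-3, -2]
  satisfied 1 clause(s); 7 remain; assigned so far: [1]
unit clause [6] forces x6=T; simplify:
  satisfied 1 clause(s); 6 remain; assigned so far: [1, 6]

Answer: x1=T x6=T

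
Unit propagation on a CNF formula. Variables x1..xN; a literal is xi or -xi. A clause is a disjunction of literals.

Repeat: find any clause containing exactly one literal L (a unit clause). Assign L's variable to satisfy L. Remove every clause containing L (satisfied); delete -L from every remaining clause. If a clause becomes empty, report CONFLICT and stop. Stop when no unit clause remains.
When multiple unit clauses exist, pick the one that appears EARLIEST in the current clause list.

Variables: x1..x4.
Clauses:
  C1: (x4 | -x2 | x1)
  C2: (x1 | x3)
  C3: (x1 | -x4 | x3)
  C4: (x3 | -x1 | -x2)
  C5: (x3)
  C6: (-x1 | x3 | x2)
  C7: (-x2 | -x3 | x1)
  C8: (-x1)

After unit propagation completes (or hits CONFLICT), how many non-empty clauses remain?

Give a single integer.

unit clause [3] forces x3=T; simplify:
  drop -3 from [-2, -3, 1] -> [-2, 1]
  satisfied 5 clause(s); 3 remain; assigned so far: [3]
unit clause [-1] forces x1=F; simplify:
  drop 1 from [4, -2, 1] -> [4, -2]
  drop 1 from [-2, 1] -> [-2]
  satisfied 1 clause(s); 2 remain; assigned so far: [1, 3]
unit clause [-2] forces x2=F; simplify:
  satisfied 2 clause(s); 0 remain; assigned so far: [1, 2, 3]

Answer: 0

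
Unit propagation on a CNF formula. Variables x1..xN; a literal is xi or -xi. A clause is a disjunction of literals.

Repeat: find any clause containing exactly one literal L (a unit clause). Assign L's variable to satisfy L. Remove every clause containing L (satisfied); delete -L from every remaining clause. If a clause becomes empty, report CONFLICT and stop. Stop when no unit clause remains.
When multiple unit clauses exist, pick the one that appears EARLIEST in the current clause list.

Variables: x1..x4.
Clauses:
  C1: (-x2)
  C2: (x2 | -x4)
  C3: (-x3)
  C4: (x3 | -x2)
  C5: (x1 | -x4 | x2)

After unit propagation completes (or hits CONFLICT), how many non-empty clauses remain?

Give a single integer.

unit clause [-2] forces x2=F; simplify:
  drop 2 from [2, -4] -> [-4]
  drop 2 from [1, -4, 2] -> [1, -4]
  satisfied 2 clause(s); 3 remain; assigned so far: [2]
unit clause [-4] forces x4=F; simplify:
  satisfied 2 clause(s); 1 remain; assigned so far: [2, 4]
unit clause [-3] forces x3=F; simplify:
  satisfied 1 clause(s); 0 remain; assigned so far: [2, 3, 4]

Answer: 0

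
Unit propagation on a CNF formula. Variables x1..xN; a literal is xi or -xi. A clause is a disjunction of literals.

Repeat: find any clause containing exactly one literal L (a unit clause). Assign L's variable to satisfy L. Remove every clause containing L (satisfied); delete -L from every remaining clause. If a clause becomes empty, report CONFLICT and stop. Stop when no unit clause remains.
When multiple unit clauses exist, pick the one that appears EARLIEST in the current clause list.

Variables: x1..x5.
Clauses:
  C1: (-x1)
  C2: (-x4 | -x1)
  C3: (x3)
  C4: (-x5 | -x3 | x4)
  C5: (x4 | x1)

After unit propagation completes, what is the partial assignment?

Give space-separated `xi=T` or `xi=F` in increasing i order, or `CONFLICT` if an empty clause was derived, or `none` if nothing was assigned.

unit clause [-1] forces x1=F; simplify:
  drop 1 from [4, 1] -> [4]
  satisfied 2 clause(s); 3 remain; assigned so far: [1]
unit clause [3] forces x3=T; simplify:
  drop -3 from [-5, -3, 4] -> [-5, 4]
  satisfied 1 clause(s); 2 remain; assigned so far: [1, 3]
unit clause [4] forces x4=T; simplify:
  satisfied 2 clause(s); 0 remain; assigned so far: [1, 3, 4]

Answer: x1=F x3=T x4=T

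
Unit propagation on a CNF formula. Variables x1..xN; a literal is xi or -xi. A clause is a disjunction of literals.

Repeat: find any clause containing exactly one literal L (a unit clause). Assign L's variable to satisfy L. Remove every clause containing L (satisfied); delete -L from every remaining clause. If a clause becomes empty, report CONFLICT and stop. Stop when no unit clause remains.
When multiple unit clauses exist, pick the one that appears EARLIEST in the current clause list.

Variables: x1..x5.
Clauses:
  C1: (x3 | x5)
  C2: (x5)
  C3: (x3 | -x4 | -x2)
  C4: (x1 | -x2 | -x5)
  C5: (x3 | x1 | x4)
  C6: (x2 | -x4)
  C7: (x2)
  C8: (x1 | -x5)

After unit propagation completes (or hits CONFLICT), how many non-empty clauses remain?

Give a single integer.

unit clause [5] forces x5=T; simplify:
  drop -5 from [1, -2, -5] -> [1, -2]
  drop -5 from [1, -5] -> [1]
  satisfied 2 clause(s); 6 remain; assigned so far: [5]
unit clause [2] forces x2=T; simplify:
  drop -2 from [3, -4, -2] -> [3, -4]
  drop -2 from [1, -2] -> [1]
  satisfied 2 clause(s); 4 remain; assigned so far: [2, 5]
unit clause [1] forces x1=T; simplify:
  satisfied 3 clause(s); 1 remain; assigned so far: [1, 2, 5]

Answer: 1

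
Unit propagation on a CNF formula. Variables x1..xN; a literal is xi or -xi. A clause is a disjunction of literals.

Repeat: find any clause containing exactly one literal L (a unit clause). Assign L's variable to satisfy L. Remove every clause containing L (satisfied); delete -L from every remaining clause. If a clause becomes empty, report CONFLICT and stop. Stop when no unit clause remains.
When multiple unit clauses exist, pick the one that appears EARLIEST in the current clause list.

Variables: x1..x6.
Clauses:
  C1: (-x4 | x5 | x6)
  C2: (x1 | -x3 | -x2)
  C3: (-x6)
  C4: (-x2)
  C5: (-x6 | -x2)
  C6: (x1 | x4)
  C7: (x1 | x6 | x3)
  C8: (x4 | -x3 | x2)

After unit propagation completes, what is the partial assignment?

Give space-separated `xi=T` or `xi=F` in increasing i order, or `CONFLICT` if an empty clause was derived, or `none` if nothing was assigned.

unit clause [-6] forces x6=F; simplify:
  drop 6 from [-4, 5, 6] -> [-4, 5]
  drop 6 from [1, 6, 3] -> [1, 3]
  satisfied 2 clause(s); 6 remain; assigned so far: [6]
unit clause [-2] forces x2=F; simplify:
  drop 2 from [4, -3, 2] -> [4, -3]
  satisfied 2 clause(s); 4 remain; assigned so far: [2, 6]

Answer: x2=F x6=F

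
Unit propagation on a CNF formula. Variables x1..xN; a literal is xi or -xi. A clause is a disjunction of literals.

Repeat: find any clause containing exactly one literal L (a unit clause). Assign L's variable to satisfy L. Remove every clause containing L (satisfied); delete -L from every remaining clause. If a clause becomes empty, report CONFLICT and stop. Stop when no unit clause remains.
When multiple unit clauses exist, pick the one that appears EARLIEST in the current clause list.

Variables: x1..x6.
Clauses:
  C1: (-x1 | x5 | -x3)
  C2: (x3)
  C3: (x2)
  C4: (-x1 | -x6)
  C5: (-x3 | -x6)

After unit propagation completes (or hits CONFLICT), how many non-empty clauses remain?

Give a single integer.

Answer: 1

Derivation:
unit clause [3] forces x3=T; simplify:
  drop -3 from [-1, 5, -3] -> [-1, 5]
  drop -3 from [-3, -6] -> [-6]
  satisfied 1 clause(s); 4 remain; assigned so far: [3]
unit clause [2] forces x2=T; simplify:
  satisfied 1 clause(s); 3 remain; assigned so far: [2, 3]
unit clause [-6] forces x6=F; simplify:
  satisfied 2 clause(s); 1 remain; assigned so far: [2, 3, 6]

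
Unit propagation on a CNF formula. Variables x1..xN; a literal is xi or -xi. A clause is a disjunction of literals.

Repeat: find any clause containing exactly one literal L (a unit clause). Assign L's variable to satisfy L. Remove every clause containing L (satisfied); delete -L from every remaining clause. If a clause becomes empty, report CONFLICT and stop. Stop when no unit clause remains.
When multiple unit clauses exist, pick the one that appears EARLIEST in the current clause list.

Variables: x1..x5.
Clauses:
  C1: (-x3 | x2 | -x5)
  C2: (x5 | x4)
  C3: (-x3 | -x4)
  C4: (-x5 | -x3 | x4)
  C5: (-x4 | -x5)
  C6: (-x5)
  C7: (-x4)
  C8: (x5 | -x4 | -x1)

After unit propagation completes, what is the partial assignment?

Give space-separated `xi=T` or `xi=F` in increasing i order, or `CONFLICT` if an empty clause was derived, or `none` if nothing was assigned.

Answer: CONFLICT

Derivation:
unit clause [-5] forces x5=F; simplify:
  drop 5 from [5, 4] -> [4]
  drop 5 from [5, -4, -1] -> [-4, -1]
  satisfied 4 clause(s); 4 remain; assigned so far: [5]
unit clause [4] forces x4=T; simplify:
  drop -4 from [-3, -4] -> [-3]
  drop -4 from [-4] -> [] (empty!)
  drop -4 from [-4, -1] -> [-1]
  satisfied 1 clause(s); 3 remain; assigned so far: [4, 5]
CONFLICT (empty clause)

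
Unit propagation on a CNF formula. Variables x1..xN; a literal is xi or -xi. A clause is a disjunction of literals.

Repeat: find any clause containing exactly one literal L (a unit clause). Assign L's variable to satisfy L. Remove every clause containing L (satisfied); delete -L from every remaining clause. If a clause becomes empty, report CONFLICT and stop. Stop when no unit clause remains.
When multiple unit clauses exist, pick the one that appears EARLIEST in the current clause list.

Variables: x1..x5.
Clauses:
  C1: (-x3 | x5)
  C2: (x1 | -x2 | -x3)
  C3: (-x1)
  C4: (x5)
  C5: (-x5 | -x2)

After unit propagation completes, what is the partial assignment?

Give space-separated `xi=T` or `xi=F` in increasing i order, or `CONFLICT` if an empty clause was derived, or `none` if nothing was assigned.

unit clause [-1] forces x1=F; simplify:
  drop 1 from [1, -2, -3] -> [-2, -3]
  satisfied 1 clause(s); 4 remain; assigned so far: [1]
unit clause [5] forces x5=T; simplify:
  drop -5 from [-5, -2] -> [-2]
  satisfied 2 clause(s); 2 remain; assigned so far: [1, 5]
unit clause [-2] forces x2=F; simplify:
  satisfied 2 clause(s); 0 remain; assigned so far: [1, 2, 5]

Answer: x1=F x2=F x5=T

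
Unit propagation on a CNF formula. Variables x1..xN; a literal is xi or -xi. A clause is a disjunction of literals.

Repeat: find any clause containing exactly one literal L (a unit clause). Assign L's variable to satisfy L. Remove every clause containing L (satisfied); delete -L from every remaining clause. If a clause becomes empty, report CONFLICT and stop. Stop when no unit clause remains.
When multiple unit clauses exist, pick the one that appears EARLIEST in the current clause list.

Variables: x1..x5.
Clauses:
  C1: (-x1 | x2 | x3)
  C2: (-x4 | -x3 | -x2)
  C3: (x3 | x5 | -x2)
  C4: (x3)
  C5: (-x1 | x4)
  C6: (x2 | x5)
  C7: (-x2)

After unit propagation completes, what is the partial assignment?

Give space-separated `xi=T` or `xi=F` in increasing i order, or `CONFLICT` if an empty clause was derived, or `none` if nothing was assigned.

unit clause [3] forces x3=T; simplify:
  drop -3 from [-4, -3, -2] -> [-4, -2]
  satisfied 3 clause(s); 4 remain; assigned so far: [3]
unit clause [-2] forces x2=F; simplify:
  drop 2 from [2, 5] -> [5]
  satisfied 2 clause(s); 2 remain; assigned so far: [2, 3]
unit clause [5] forces x5=T; simplify:
  satisfied 1 clause(s); 1 remain; assigned so far: [2, 3, 5]

Answer: x2=F x3=T x5=T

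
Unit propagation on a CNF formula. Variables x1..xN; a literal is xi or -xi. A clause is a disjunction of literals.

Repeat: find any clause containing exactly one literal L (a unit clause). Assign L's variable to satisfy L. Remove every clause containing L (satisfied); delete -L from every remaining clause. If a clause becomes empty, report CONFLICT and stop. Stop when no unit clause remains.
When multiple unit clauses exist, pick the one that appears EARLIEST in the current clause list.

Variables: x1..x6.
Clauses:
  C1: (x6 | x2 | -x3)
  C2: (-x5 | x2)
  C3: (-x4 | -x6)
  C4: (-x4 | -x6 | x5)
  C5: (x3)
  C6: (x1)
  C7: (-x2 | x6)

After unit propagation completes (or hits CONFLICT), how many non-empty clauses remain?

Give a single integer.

unit clause [3] forces x3=T; simplify:
  drop -3 from [6, 2, -3] -> [6, 2]
  satisfied 1 clause(s); 6 remain; assigned so far: [3]
unit clause [1] forces x1=T; simplify:
  satisfied 1 clause(s); 5 remain; assigned so far: [1, 3]

Answer: 5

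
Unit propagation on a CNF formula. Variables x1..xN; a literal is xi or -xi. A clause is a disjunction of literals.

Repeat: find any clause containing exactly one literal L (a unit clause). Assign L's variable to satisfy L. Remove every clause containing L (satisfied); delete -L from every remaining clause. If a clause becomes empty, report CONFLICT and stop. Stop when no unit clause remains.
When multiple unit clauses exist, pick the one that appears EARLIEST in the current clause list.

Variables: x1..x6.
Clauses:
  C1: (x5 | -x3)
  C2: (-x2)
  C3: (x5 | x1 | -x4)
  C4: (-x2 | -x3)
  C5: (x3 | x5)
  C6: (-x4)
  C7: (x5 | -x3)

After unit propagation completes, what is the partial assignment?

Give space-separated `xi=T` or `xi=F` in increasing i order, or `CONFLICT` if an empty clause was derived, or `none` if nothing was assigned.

Answer: x2=F x4=F

Derivation:
unit clause [-2] forces x2=F; simplify:
  satisfied 2 clause(s); 5 remain; assigned so far: [2]
unit clause [-4] forces x4=F; simplify:
  satisfied 2 clause(s); 3 remain; assigned so far: [2, 4]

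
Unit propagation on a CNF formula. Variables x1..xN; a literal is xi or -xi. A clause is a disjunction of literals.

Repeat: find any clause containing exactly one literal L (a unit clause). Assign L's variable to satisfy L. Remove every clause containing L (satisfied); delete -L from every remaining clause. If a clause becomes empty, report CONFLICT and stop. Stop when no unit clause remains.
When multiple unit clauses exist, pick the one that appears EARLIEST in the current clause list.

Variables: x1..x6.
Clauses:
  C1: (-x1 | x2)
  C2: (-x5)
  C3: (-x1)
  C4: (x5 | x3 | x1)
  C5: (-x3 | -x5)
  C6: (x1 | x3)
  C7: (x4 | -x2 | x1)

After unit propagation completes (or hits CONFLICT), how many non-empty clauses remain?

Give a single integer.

Answer: 1

Derivation:
unit clause [-5] forces x5=F; simplify:
  drop 5 from [5, 3, 1] -> [3, 1]
  satisfied 2 clause(s); 5 remain; assigned so far: [5]
unit clause [-1] forces x1=F; simplify:
  drop 1 from [3, 1] -> [3]
  drop 1 from [1, 3] -> [3]
  drop 1 from [4, -2, 1] -> [4, -2]
  satisfied 2 clause(s); 3 remain; assigned so far: [1, 5]
unit clause [3] forces x3=T; simplify:
  satisfied 2 clause(s); 1 remain; assigned so far: [1, 3, 5]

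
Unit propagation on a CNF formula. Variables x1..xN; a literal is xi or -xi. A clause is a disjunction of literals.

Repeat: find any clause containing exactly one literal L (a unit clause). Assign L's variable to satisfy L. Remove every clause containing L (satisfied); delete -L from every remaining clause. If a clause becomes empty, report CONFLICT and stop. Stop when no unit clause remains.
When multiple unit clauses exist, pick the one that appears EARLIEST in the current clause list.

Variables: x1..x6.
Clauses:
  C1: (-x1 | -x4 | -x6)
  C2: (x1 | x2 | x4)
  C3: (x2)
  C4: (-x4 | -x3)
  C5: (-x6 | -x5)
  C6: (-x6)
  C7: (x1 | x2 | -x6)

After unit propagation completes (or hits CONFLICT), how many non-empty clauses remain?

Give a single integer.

unit clause [2] forces x2=T; simplify:
  satisfied 3 clause(s); 4 remain; assigned so far: [2]
unit clause [-6] forces x6=F; simplify:
  satisfied 3 clause(s); 1 remain; assigned so far: [2, 6]

Answer: 1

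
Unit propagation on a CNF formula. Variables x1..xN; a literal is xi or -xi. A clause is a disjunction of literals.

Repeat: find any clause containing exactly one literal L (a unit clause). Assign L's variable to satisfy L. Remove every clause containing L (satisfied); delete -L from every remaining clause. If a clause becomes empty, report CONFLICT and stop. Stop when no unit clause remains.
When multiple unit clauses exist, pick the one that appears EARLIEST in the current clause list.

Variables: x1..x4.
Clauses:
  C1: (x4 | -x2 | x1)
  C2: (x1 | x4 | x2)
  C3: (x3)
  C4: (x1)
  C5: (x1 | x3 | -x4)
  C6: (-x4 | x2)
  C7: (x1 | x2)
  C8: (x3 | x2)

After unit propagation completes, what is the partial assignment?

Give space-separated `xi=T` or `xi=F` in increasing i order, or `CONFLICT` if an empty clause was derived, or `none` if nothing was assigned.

unit clause [3] forces x3=T; simplify:
  satisfied 3 clause(s); 5 remain; assigned so far: [3]
unit clause [1] forces x1=T; simplify:
  satisfied 4 clause(s); 1 remain; assigned so far: [1, 3]

Answer: x1=T x3=T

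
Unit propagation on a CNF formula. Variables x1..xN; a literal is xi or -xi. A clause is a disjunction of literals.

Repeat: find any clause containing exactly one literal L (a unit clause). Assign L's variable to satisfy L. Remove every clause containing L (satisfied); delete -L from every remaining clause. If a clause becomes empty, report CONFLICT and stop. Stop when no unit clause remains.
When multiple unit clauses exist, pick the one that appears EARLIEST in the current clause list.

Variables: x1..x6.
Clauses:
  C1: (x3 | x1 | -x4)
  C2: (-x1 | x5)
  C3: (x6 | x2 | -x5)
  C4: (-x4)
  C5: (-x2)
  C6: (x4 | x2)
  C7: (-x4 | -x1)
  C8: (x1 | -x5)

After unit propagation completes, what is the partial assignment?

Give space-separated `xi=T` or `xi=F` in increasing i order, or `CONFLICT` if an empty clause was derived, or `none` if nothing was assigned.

Answer: CONFLICT

Derivation:
unit clause [-4] forces x4=F; simplify:
  drop 4 from [4, 2] -> [2]
  satisfied 3 clause(s); 5 remain; assigned so far: [4]
unit clause [-2] forces x2=F; simplify:
  drop 2 from [6, 2, -5] -> [6, -5]
  drop 2 from [2] -> [] (empty!)
  satisfied 1 clause(s); 4 remain; assigned so far: [2, 4]
CONFLICT (empty clause)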